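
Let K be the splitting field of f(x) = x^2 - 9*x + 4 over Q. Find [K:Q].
[K:Q] = 2

The discriminant of x^2 + (-9)*x + (4) is b^2 - 4c = 81 - (16) = 65. Since 65 is not a perfect square in Q, the polynomial is irreducible over Q. Its two roots generate a degree-2 extension, so [K:Q] = 2.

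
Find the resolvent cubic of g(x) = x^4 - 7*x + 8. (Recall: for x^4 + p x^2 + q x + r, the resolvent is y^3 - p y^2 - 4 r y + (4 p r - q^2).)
h(y) = y^3 - 32*y - 49

Identify coefficients: p = 0, q = -7, r = 8.
Plug into h(y) = y^3 - p y^2 - 4 r y + (4 p r - q^2):
  h(y) = y^3 - (0) y^2 - 4*(8) y + (4*(0)*(8) - (-7)^2)
       = y^3 + (0) y^2 + (-32) y + (-49).
Simplifying: h(y) = y^3 - 32*y - 49.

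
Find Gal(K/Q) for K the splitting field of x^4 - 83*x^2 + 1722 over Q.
Gal(K/Q) = V_4 (Klein four-group, Z/2Z × Z/2Z)

f factors as (x^2 - 42)(x^2 - 41), so the splitting field is K = Q(sqrt(42), sqrt(41)). The elements 42, 41, 1722 are all non-squares in Q, so sqrt(42) and sqrt(41) generate independent quadratic extensions. Thus [K:Q] = 4 and Gal(K/Q) is generated by the two order-2 automorphisms sqrt(42) ↦ -sqrt(42) and sqrt(41) ↦ -sqrt(41), giving V_4.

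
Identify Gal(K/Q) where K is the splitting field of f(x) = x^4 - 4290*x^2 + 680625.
Gal(K/Q) = Z/2Z (cyclic of order 2)

f factors as (x^2 - 165)(x^2 - 4125), so the splitting field is K = Q(sqrt(165), sqrt(4125)). The squarefree part of 165 is 165 and the squarefree part of 4125 is also 165, so sqrt(165) and sqrt(4125) are both rational multiples of sqrt(165). Hence Q(sqrt(165)) = Q(sqrt(4125)) = Q(sqrt(165)), and the splitting field collapses to a single degree-2 extension with Galois group Z/2Z.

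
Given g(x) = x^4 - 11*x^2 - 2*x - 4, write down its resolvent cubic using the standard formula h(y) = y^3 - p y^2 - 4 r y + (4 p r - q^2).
h(y) = y^3 + 11*y^2 + 16*y + 172

Identify coefficients: p = -11, q = -2, r = -4.
Plug into h(y) = y^3 - p y^2 - 4 r y + (4 p r - q^2):
  h(y) = y^3 - (-11) y^2 - 4*(-4) y + (4*(-11)*(-4) - (-2)^2)
       = y^3 + (11) y^2 + (16) y + (172).
Simplifying: h(y) = y^3 + 11*y^2 + 16*y + 172.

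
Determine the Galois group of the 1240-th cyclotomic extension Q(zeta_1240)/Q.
|Gal(Q(zeta_1240)/Q)| = phi(1240) = 480; group ≅ (Z/1240Z)^* ≅ Z/2Z × Z/2Z × Z/4Z × Z/30Z

The n-th cyclotomic polynomial Φ_1240(x) is the minimal polynomial of zeta_1240 over Q and has degree phi(1240) = 480. So Q(zeta_1240) is a degree-480 Galois extension with Galois group (Z/1240Z)^*. By CRT, (Z/1240Z)^* ≅ (Z/8Z)^* × (Z/5Z)^* × (Z/31Z)^*. Each prime-power unit group is (Z/8Z)^* ≅ Z/2Z × Z/2Z; (Z/5Z)^* ≅ Z/4Z; (Z/31Z)^* ≅ Z/30Z. Hence Gal(Q(zeta_1240)/Q) ≅ Z/2Z × Z/2Z × Z/4Z × Z/30Z.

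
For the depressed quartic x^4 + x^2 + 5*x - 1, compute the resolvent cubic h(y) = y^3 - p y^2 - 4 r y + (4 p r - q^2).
h(y) = y^3 - y^2 + 4*y - 29

Identify coefficients: p = 1, q = 5, r = -1.
Plug into h(y) = y^3 - p y^2 - 4 r y + (4 p r - q^2):
  h(y) = y^3 - (1) y^2 - 4*(-1) y + (4*(1)*(-1) - (5)^2)
       = y^3 + (-1) y^2 + (4) y + (-29).
Simplifying: h(y) = y^3 - y^2 + 4*y - 29.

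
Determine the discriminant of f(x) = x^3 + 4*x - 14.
Δ = -5548

For a depressed cubic x^3 + p x + q the discriminant is Δ = -4 p^3 - 27 q^2 = -4*(4)^3 - 27*(-14)^2 = -256 - 5292 = -5548.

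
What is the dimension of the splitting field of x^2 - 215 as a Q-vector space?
[K:Q] = 2

The polynomial x^2 - 215 is irreducible over Q since 215 is not a perfect square. Its splitting field is Q(sqrt(215)), which has degree 2 over Q.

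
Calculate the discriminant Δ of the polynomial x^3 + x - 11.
Δ = -3271

For a depressed cubic x^3 + p x + q the discriminant is Δ = -4 p^3 - 27 q^2 = -4*(1)^3 - 27*(-11)^2 = -4 - 3267 = -3271.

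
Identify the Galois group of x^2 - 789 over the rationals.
Gal(K/Q) = Z/2Z (cyclic of order 2)

x^2 - 789 is irreducible over Q since 789 is not a rational square. The splitting field Q(sqrt(789)) has degree 2 over Q, and its unique nontrivial automorphism is sqrt(789) ↦ -sqrt(789). Hence Gal(Q(sqrt(789))/Q) = Z/2Z.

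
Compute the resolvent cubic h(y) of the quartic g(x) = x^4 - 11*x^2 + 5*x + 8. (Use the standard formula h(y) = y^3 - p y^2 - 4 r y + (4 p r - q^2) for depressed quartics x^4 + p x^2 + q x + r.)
h(y) = y^3 + 11*y^2 - 32*y - 377

Identify coefficients: p = -11, q = 5, r = 8.
Plug into h(y) = y^3 - p y^2 - 4 r y + (4 p r - q^2):
  h(y) = y^3 - (-11) y^2 - 4*(8) y + (4*(-11)*(8) - (5)^2)
       = y^3 + (11) y^2 + (-32) y + (-377).
Simplifying: h(y) = y^3 + 11*y^2 - 32*y - 377.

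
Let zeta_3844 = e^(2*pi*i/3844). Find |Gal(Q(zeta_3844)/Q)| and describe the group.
|Gal(Q(zeta_3844)/Q)| = phi(3844) = 1860; group ≅ (Z/3844Z)^* ≅ Z/2Z × Z/930Z

The n-th cyclotomic polynomial Φ_3844(x) is the minimal polynomial of zeta_3844 over Q and has degree phi(3844) = 1860. So Q(zeta_3844) is a degree-1860 Galois extension with Galois group (Z/3844Z)^*. By CRT, (Z/3844Z)^* ≅ (Z/4Z)^* × (Z/961Z)^*. Each prime-power unit group is (Z/4Z)^* ≅ Z/2Z; (Z/961Z)^* ≅ Z/930Z. Hence Gal(Q(zeta_3844)/Q) ≅ Z/2Z × Z/930Z.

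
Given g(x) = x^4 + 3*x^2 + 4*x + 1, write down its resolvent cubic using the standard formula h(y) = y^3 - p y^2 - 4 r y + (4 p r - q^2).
h(y) = y^3 - 3*y^2 - 4*y - 4

Identify coefficients: p = 3, q = 4, r = 1.
Plug into h(y) = y^3 - p y^2 - 4 r y + (4 p r - q^2):
  h(y) = y^3 - (3) y^2 - 4*(1) y + (4*(3)*(1) - (4)^2)
       = y^3 + (-3) y^2 + (-4) y + (-4).
Simplifying: h(y) = y^3 - 3*y^2 - 4*y - 4.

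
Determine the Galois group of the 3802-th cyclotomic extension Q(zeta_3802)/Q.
|Gal(Q(zeta_3802)/Q)| = phi(3802) = 1900; group ≅ (Z/3802Z)^* ≅ Z/1900Z

The n-th cyclotomic polynomial Φ_3802(x) is the minimal polynomial of zeta_3802 over Q and has degree phi(3802) = 1900. So Q(zeta_3802) is a degree-1900 Galois extension with Galois group (Z/3802Z)^*. By CRT, (Z/3802Z)^* ≅ (Z/2Z)^* × (Z/1901Z)^*. Each prime-power unit group is (Z/2Z)^* ≅ trivial group (order 1); (Z/1901Z)^* ≅ Z/1900Z. Hence Gal(Q(zeta_3802)/Q) ≅ Z/1900Z.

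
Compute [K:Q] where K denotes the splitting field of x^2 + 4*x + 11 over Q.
[K:Q] = 2

The discriminant of x^2 + (4)*x + (11) is b^2 - 4c = 16 - (44) = -28. Since -28 is not a perfect square in Q, the polynomial is irreducible over Q. Its two roots generate a degree-2 extension, so [K:Q] = 2.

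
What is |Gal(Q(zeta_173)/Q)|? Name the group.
|Gal(Q(zeta_173)/Q)| = phi(173) = 172; group ≅ (Z/173Z)^* ≅ Z/172Z

The n-th cyclotomic polynomial Φ_173(x) is the minimal polynomial of zeta_173 over Q and has degree phi(173) = 172. So Q(zeta_173) is a degree-172 Galois extension with Galois group (Z/173Z)^*. (Z/173Z)^* is cyclic since 173 is an odd prime power (or 4). Hence Gal(Q(zeta_173)/Q) ≅ Z/172Z.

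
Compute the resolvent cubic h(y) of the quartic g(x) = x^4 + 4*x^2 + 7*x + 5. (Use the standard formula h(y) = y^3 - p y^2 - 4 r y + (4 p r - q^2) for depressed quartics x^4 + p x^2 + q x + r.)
h(y) = y^3 - 4*y^2 - 20*y + 31

Identify coefficients: p = 4, q = 7, r = 5.
Plug into h(y) = y^3 - p y^2 - 4 r y + (4 p r - q^2):
  h(y) = y^3 - (4) y^2 - 4*(5) y + (4*(4)*(5) - (7)^2)
       = y^3 + (-4) y^2 + (-20) y + (31).
Simplifying: h(y) = y^3 - 4*y^2 - 20*y + 31.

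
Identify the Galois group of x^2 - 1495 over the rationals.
Gal(K/Q) = Z/2Z (cyclic of order 2)

x^2 - 1495 is irreducible over Q since 1495 is not a rational square. The splitting field Q(sqrt(1495)) has degree 2 over Q, and its unique nontrivial automorphism is sqrt(1495) ↦ -sqrt(1495). Hence Gal(Q(sqrt(1495))/Q) = Z/2Z.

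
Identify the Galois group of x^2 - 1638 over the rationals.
Gal(K/Q) = Z/2Z (cyclic of order 2)

x^2 - 1638 is irreducible over Q since 1638 is not a rational square. The splitting field Q(sqrt(1638)) has degree 2 over Q, and its unique nontrivial automorphism is sqrt(1638) ↦ -sqrt(1638). Hence Gal(Q(sqrt(1638))/Q) = Z/2Z.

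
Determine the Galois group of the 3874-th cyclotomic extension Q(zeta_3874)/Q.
|Gal(Q(zeta_3874)/Q)| = phi(3874) = 1776; group ≅ (Z/3874Z)^* ≅ Z/12Z × Z/148Z

The n-th cyclotomic polynomial Φ_3874(x) is the minimal polynomial of zeta_3874 over Q and has degree phi(3874) = 1776. So Q(zeta_3874) is a degree-1776 Galois extension with Galois group (Z/3874Z)^*. By CRT, (Z/3874Z)^* ≅ (Z/2Z)^* × (Z/13Z)^* × (Z/149Z)^*. Each prime-power unit group is (Z/2Z)^* ≅ trivial group (order 1); (Z/13Z)^* ≅ Z/12Z; (Z/149Z)^* ≅ Z/148Z. Hence Gal(Q(zeta_3874)/Q) ≅ Z/12Z × Z/148Z.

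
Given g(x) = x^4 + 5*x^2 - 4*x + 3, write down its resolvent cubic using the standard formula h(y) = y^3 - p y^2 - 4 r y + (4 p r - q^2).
h(y) = y^3 - 5*y^2 - 12*y + 44

Identify coefficients: p = 5, q = -4, r = 3.
Plug into h(y) = y^3 - p y^2 - 4 r y + (4 p r - q^2):
  h(y) = y^3 - (5) y^2 - 4*(3) y + (4*(5)*(3) - (-4)^2)
       = y^3 + (-5) y^2 + (-12) y + (44).
Simplifying: h(y) = y^3 - 5*y^2 - 12*y + 44.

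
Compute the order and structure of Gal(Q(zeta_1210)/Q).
|Gal(Q(zeta_1210)/Q)| = phi(1210) = 440; group ≅ (Z/1210Z)^* ≅ Z/4Z × Z/110Z

The n-th cyclotomic polynomial Φ_1210(x) is the minimal polynomial of zeta_1210 over Q and has degree phi(1210) = 440. So Q(zeta_1210) is a degree-440 Galois extension with Galois group (Z/1210Z)^*. By CRT, (Z/1210Z)^* ≅ (Z/2Z)^* × (Z/5Z)^* × (Z/121Z)^*. Each prime-power unit group is (Z/2Z)^* ≅ trivial group (order 1); (Z/5Z)^* ≅ Z/4Z; (Z/121Z)^* ≅ Z/110Z. Hence Gal(Q(zeta_1210)/Q) ≅ Z/4Z × Z/110Z.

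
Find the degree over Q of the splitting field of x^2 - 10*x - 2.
[K:Q] = 2

The discriminant of x^2 + (-10)*x + (-2) is b^2 - 4c = 100 - (-8) = 108. Since 108 is not a perfect square in Q, the polynomial is irreducible over Q. Its two roots generate a degree-2 extension, so [K:Q] = 2.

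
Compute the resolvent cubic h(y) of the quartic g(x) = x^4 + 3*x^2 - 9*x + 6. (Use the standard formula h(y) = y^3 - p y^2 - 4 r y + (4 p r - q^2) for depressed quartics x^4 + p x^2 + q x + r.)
h(y) = y^3 - 3*y^2 - 24*y - 9

Identify coefficients: p = 3, q = -9, r = 6.
Plug into h(y) = y^3 - p y^2 - 4 r y + (4 p r - q^2):
  h(y) = y^3 - (3) y^2 - 4*(6) y + (4*(3)*(6) - (-9)^2)
       = y^3 + (-3) y^2 + (-24) y + (-9).
Simplifying: h(y) = y^3 - 3*y^2 - 24*y - 9.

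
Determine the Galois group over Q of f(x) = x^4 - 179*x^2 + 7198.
Gal(K/Q) = V_4 (Klein four-group, Z/2Z × Z/2Z)

f factors as (x^2 - 61)(x^2 - 118), so the splitting field is K = Q(sqrt(61), sqrt(118)). The elements 61, 118, 7198 are all non-squares in Q, so sqrt(61) and sqrt(118) generate independent quadratic extensions. Thus [K:Q] = 4 and Gal(K/Q) is generated by the two order-2 automorphisms sqrt(61) ↦ -sqrt(61) and sqrt(118) ↦ -sqrt(118), giving V_4.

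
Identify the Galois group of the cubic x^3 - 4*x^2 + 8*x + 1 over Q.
Gal(K/Q) = S_3 (symmetric group of order 6)

Compute the discriminant of x^3 + (-4)*x^2 + (8)*x + (1): Δ = -1371. Since Δ is not a rational square, the Galois group is not contained in A_3; it must be the full S_3 (irreducibility of the cubic rules out anything smaller).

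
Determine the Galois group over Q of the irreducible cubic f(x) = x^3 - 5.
Gal(K/Q) = S_3 (symmetric group of order 6)

Compute the discriminant of x^3 + (0)*x^2 + (0)*x + (-5): Δ = -675. Since Δ is not a rational square, the Galois group is not contained in A_3; it must be the full S_3 (irreducibility of the cubic rules out anything smaller).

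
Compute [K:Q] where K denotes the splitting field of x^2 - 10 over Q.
[K:Q] = 2

The discriminant of x^2 + (0)*x + (-10) is b^2 - 4c = 0 - (-40) = 40. Since 40 is not a perfect square in Q, the polynomial is irreducible over Q. Its two roots generate a degree-2 extension, so [K:Q] = 2.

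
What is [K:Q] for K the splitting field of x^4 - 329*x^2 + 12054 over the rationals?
[K:Q] = 4

f factors as (x^2 - 287)(x^2 - 42); the splitting field is K = Q(sqrt(287), sqrt(42)). Since 287, 42, and 12054 are all non-squares in Q, the three subfields Q(sqrt(287)), Q(sqrt(42)), Q(sqrt(12054)) are distinct degree-2 extensions, so [K:Q] = 4 (Klein four Galois group).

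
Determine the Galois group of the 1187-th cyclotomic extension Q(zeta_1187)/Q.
|Gal(Q(zeta_1187)/Q)| = phi(1187) = 1186; group ≅ (Z/1187Z)^* ≅ Z/1186Z

The n-th cyclotomic polynomial Φ_1187(x) is the minimal polynomial of zeta_1187 over Q and has degree phi(1187) = 1186. So Q(zeta_1187) is a degree-1186 Galois extension with Galois group (Z/1187Z)^*. (Z/1187Z)^* is cyclic since 1187 is an odd prime power (or 4). Hence Gal(Q(zeta_1187)/Q) ≅ Z/1186Z.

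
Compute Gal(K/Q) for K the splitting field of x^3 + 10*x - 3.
Gal(K/Q) = S_3 (symmetric group of order 6)

Compute the discriminant of x^3 + (0)*x^2 + (10)*x + (-3): Δ = -4243. Since Δ is not a rational square, the Galois group is not contained in A_3; it must be the full S_3 (irreducibility of the cubic rules out anything smaller).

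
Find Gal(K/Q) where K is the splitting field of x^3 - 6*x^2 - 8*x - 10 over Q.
Gal(K/Q) = S_3 (symmetric group of order 6)

Compute the discriminant of x^3 + (-6)*x^2 + (-8)*x + (-10): Δ = -15628. Since Δ is not a rational square, the Galois group is not contained in A_3; it must be the full S_3 (irreducibility of the cubic rules out anything smaller).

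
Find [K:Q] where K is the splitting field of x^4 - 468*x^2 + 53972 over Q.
[K:Q] = 4

f factors as (x^2 - 206)(x^2 - 262); the splitting field is K = Q(sqrt(206), sqrt(262)). Since 206, 262, and 53972 are all non-squares in Q, the three subfields Q(sqrt(206)), Q(sqrt(262)), Q(sqrt(53972)) are distinct degree-2 extensions, so [K:Q] = 4 (Klein four Galois group).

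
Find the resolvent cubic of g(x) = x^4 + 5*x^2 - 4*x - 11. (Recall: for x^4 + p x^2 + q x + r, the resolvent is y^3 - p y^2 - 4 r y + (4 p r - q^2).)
h(y) = y^3 - 5*y^2 + 44*y - 236

Identify coefficients: p = 5, q = -4, r = -11.
Plug into h(y) = y^3 - p y^2 - 4 r y + (4 p r - q^2):
  h(y) = y^3 - (5) y^2 - 4*(-11) y + (4*(5)*(-11) - (-4)^2)
       = y^3 + (-5) y^2 + (44) y + (-236).
Simplifying: h(y) = y^3 - 5*y^2 + 44*y - 236.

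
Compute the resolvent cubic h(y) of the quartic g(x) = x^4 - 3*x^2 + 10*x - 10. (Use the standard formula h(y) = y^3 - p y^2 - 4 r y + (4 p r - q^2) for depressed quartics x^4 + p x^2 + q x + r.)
h(y) = y^3 + 3*y^2 + 40*y + 20

Identify coefficients: p = -3, q = 10, r = -10.
Plug into h(y) = y^3 - p y^2 - 4 r y + (4 p r - q^2):
  h(y) = y^3 - (-3) y^2 - 4*(-10) y + (4*(-3)*(-10) - (10)^2)
       = y^3 + (3) y^2 + (40) y + (20).
Simplifying: h(y) = y^3 + 3*y^2 + 40*y + 20.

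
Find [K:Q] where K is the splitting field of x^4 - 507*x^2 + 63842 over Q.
[K:Q] = 4

f factors as (x^2 - 274)(x^2 - 233); the splitting field is K = Q(sqrt(274), sqrt(233)). Since 274, 233, and 63842 are all non-squares in Q, the three subfields Q(sqrt(274)), Q(sqrt(233)), Q(sqrt(63842)) are distinct degree-2 extensions, so [K:Q] = 4 (Klein four Galois group).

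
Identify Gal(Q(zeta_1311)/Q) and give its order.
|Gal(Q(zeta_1311)/Q)| = phi(1311) = 792; group ≅ (Z/1311Z)^* ≅ Z/2Z × Z/18Z × Z/22Z

The n-th cyclotomic polynomial Φ_1311(x) is the minimal polynomial of zeta_1311 over Q and has degree phi(1311) = 792. So Q(zeta_1311) is a degree-792 Galois extension with Galois group (Z/1311Z)^*. By CRT, (Z/1311Z)^* ≅ (Z/3Z)^* × (Z/19Z)^* × (Z/23Z)^*. Each prime-power unit group is (Z/3Z)^* ≅ Z/2Z; (Z/19Z)^* ≅ Z/18Z; (Z/23Z)^* ≅ Z/22Z. Hence Gal(Q(zeta_1311)/Q) ≅ Z/2Z × Z/18Z × Z/22Z.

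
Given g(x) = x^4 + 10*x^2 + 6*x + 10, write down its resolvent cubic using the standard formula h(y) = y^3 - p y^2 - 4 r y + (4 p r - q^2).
h(y) = y^3 - 10*y^2 - 40*y + 364

Identify coefficients: p = 10, q = 6, r = 10.
Plug into h(y) = y^3 - p y^2 - 4 r y + (4 p r - q^2):
  h(y) = y^3 - (10) y^2 - 4*(10) y + (4*(10)*(10) - (6)^2)
       = y^3 + (-10) y^2 + (-40) y + (364).
Simplifying: h(y) = y^3 - 10*y^2 - 40*y + 364.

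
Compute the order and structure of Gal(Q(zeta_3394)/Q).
|Gal(Q(zeta_3394)/Q)| = phi(3394) = 1696; group ≅ (Z/3394Z)^* ≅ Z/1696Z

The n-th cyclotomic polynomial Φ_3394(x) is the minimal polynomial of zeta_3394 over Q and has degree phi(3394) = 1696. So Q(zeta_3394) is a degree-1696 Galois extension with Galois group (Z/3394Z)^*. By CRT, (Z/3394Z)^* ≅ (Z/2Z)^* × (Z/1697Z)^*. Each prime-power unit group is (Z/2Z)^* ≅ trivial group (order 1); (Z/1697Z)^* ≅ Z/1696Z. Hence Gal(Q(zeta_3394)/Q) ≅ Z/1696Z.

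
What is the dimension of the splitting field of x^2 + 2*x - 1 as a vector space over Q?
[K:Q] = 2

The discriminant of x^2 + (2)*x + (-1) is b^2 - 4c = 4 - (-4) = 8. Since 8 is not a perfect square in Q, the polynomial is irreducible over Q. Its two roots generate a degree-2 extension, so [K:Q] = 2.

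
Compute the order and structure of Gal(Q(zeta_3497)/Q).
|Gal(Q(zeta_3497)/Q)| = phi(3497) = 3216; group ≅ (Z/3497Z)^* ≅ Z/12Z × Z/268Z

The n-th cyclotomic polynomial Φ_3497(x) is the minimal polynomial of zeta_3497 over Q and has degree phi(3497) = 3216. So Q(zeta_3497) is a degree-3216 Galois extension with Galois group (Z/3497Z)^*. By CRT, (Z/3497Z)^* ≅ (Z/13Z)^* × (Z/269Z)^*. Each prime-power unit group is (Z/13Z)^* ≅ Z/12Z; (Z/269Z)^* ≅ Z/268Z. Hence Gal(Q(zeta_3497)/Q) ≅ Z/12Z × Z/268Z.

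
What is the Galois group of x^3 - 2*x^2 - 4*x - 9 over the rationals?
Gal(K/Q) = S_3 (symmetric group of order 6)

Compute the discriminant of x^3 + (-2)*x^2 + (-4)*x + (-9): Δ = -3451. Since Δ is not a rational square, the Galois group is not contained in A_3; it must be the full S_3 (irreducibility of the cubic rules out anything smaller).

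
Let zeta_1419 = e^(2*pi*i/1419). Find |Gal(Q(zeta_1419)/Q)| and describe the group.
|Gal(Q(zeta_1419)/Q)| = phi(1419) = 840; group ≅ (Z/1419Z)^* ≅ Z/2Z × Z/10Z × Z/42Z

The n-th cyclotomic polynomial Φ_1419(x) is the minimal polynomial of zeta_1419 over Q and has degree phi(1419) = 840. So Q(zeta_1419) is a degree-840 Galois extension with Galois group (Z/1419Z)^*. By CRT, (Z/1419Z)^* ≅ (Z/3Z)^* × (Z/11Z)^* × (Z/43Z)^*. Each prime-power unit group is (Z/3Z)^* ≅ Z/2Z; (Z/11Z)^* ≅ Z/10Z; (Z/43Z)^* ≅ Z/42Z. Hence Gal(Q(zeta_1419)/Q) ≅ Z/2Z × Z/10Z × Z/42Z.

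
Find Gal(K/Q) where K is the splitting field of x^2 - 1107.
Gal(K/Q) = Z/2Z (cyclic of order 2)

x^2 - 1107 is irreducible over Q since 1107 is not a rational square. The splitting field Q(sqrt(1107)) has degree 2 over Q, and its unique nontrivial automorphism is sqrt(1107) ↦ -sqrt(1107). Hence Gal(Q(sqrt(1107))/Q) = Z/2Z.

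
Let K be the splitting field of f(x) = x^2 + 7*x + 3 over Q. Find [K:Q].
[K:Q] = 2

The discriminant of x^2 + (7)*x + (3) is b^2 - 4c = 49 - (12) = 37. Since 37 is not a perfect square in Q, the polynomial is irreducible over Q. Its two roots generate a degree-2 extension, so [K:Q] = 2.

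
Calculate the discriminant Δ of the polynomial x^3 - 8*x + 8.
Δ = 320

For a depressed cubic x^3 + p x + q the discriminant is Δ = -4 p^3 - 27 q^2 = -4*(-8)^3 - 27*(8)^2 = 2048 - 1728 = 320.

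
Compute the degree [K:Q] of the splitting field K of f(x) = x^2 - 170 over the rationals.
[K:Q] = 2

The polynomial x^2 - 170 is irreducible over Q since 170 is not a perfect square. Its splitting field is Q(sqrt(170)), which has degree 2 over Q.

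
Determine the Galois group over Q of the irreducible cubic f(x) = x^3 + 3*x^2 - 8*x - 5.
Gal(K/Q) = S_3 (symmetric group of order 6)

Compute the discriminant of x^3 + (3)*x^2 + (-8)*x + (-5): Δ = 4649. Since Δ is not a rational square, the Galois group is not contained in A_3; it must be the full S_3 (irreducibility of the cubic rules out anything smaller).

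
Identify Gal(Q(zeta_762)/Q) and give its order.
|Gal(Q(zeta_762)/Q)| = phi(762) = 252; group ≅ (Z/762Z)^* ≅ Z/2Z × Z/126Z

The n-th cyclotomic polynomial Φ_762(x) is the minimal polynomial of zeta_762 over Q and has degree phi(762) = 252. So Q(zeta_762) is a degree-252 Galois extension with Galois group (Z/762Z)^*. By CRT, (Z/762Z)^* ≅ (Z/2Z)^* × (Z/3Z)^* × (Z/127Z)^*. Each prime-power unit group is (Z/2Z)^* ≅ trivial group (order 1); (Z/3Z)^* ≅ Z/2Z; (Z/127Z)^* ≅ Z/126Z. Hence Gal(Q(zeta_762)/Q) ≅ Z/2Z × Z/126Z.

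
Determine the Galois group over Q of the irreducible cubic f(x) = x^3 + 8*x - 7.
Gal(K/Q) = S_3 (symmetric group of order 6)

Compute the discriminant of x^3 + (0)*x^2 + (8)*x + (-7): Δ = -3371. Since Δ is not a rational square, the Galois group is not contained in A_3; it must be the full S_3 (irreducibility of the cubic rules out anything smaller).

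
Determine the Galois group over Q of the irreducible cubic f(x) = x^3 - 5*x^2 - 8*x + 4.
Gal(K/Q) = S_3 (symmetric group of order 6)

Compute the discriminant of x^3 + (-5)*x^2 + (-8)*x + (4): Δ = 8096. Since Δ is not a rational square, the Galois group is not contained in A_3; it must be the full S_3 (irreducibility of the cubic rules out anything smaller).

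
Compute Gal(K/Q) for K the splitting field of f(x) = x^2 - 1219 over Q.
Gal(K/Q) = Z/2Z (cyclic of order 2)

x^2 - 1219 is irreducible over Q since 1219 is not a rational square. The splitting field Q(sqrt(1219)) has degree 2 over Q, and its unique nontrivial automorphism is sqrt(1219) ↦ -sqrt(1219). Hence Gal(Q(sqrt(1219))/Q) = Z/2Z.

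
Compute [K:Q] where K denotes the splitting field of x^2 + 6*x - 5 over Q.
[K:Q] = 2

The discriminant of x^2 + (6)*x + (-5) is b^2 - 4c = 36 - (-20) = 56. Since 56 is not a perfect square in Q, the polynomial is irreducible over Q. Its two roots generate a degree-2 extension, so [K:Q] = 2.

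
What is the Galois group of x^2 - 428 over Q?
Gal(K/Q) = Z/2Z (cyclic of order 2)

x^2 - 428 is irreducible over Q since 428 is not a rational square. The splitting field Q(sqrt(428)) has degree 2 over Q, and its unique nontrivial automorphism is sqrt(428) ↦ -sqrt(428). Hence Gal(Q(sqrt(428))/Q) = Z/2Z.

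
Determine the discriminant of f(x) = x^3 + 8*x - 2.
Δ = -2156

For x^3 + a x^2 + b x + c the discriminant is Δ = 18 a b c - 4 a^3 c + a^2 b^2 - 4 b^3 - 27 c^2.
Plug a = 0, b = 8, c = -2:
  18*(0)*(8)*(-2) - 4*(0)^3*(-2) + (0)^2*(8)^2 - 4*(8)^3 - 27*(-2)^2
  = 0 + (0) + 0 + (-2048) + (-108)
  = -2156.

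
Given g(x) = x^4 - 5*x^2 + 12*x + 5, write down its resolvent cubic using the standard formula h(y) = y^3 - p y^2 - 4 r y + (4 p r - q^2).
h(y) = y^3 + 5*y^2 - 20*y - 244

Identify coefficients: p = -5, q = 12, r = 5.
Plug into h(y) = y^3 - p y^2 - 4 r y + (4 p r - q^2):
  h(y) = y^3 - (-5) y^2 - 4*(5) y + (4*(-5)*(5) - (12)^2)
       = y^3 + (5) y^2 + (-20) y + (-244).
Simplifying: h(y) = y^3 + 5*y^2 - 20*y - 244.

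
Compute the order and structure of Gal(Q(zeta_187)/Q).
|Gal(Q(zeta_187)/Q)| = phi(187) = 160; group ≅ (Z/187Z)^* ≅ Z/10Z × Z/16Z

The n-th cyclotomic polynomial Φ_187(x) is the minimal polynomial of zeta_187 over Q and has degree phi(187) = 160. So Q(zeta_187) is a degree-160 Galois extension with Galois group (Z/187Z)^*. By CRT, (Z/187Z)^* ≅ (Z/11Z)^* × (Z/17Z)^*. Each prime-power unit group is (Z/11Z)^* ≅ Z/10Z; (Z/17Z)^* ≅ Z/16Z. Hence Gal(Q(zeta_187)/Q) ≅ Z/10Z × Z/16Z.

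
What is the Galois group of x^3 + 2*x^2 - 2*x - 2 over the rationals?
Gal(K/Q) = S_3 (symmetric group of order 6)

Compute the discriminant of x^3 + (2)*x^2 + (-2)*x + (-2): Δ = 148. Since Δ is not a rational square, the Galois group is not contained in A_3; it must be the full S_3 (irreducibility of the cubic rules out anything smaller).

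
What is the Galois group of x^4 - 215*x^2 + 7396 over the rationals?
Gal(K/Q) = Z/2Z (cyclic of order 2)

f factors as (x^2 - 43)(x^2 - 172), so the splitting field is K = Q(sqrt(43), sqrt(172)). The squarefree part of 43 is 43 and the squarefree part of 172 is also 43, so sqrt(43) and sqrt(172) are both rational multiples of sqrt(43). Hence Q(sqrt(43)) = Q(sqrt(172)) = Q(sqrt(43)), and the splitting field collapses to a single degree-2 extension with Galois group Z/2Z.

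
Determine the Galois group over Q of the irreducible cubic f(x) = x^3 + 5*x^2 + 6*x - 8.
Gal(K/Q) = S_3 (symmetric group of order 6)

Compute the discriminant of x^3 + (5)*x^2 + (6)*x + (-8): Δ = -2012. Since Δ is not a rational square, the Galois group is not contained in A_3; it must be the full S_3 (irreducibility of the cubic rules out anything smaller).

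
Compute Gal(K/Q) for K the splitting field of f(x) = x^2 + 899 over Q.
Gal(K/Q) = Z/2Z (cyclic of order 2)

x^2 + 899 is irreducible over Q since -899 is not a rational square. The splitting field Q(sqrt(-899)) has degree 2 over Q, and its unique nontrivial automorphism is sqrt(-899) ↦ -sqrt(-899). Hence Gal(Q(sqrt(-899))/Q) = Z/2Z.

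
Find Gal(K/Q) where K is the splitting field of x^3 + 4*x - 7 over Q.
Gal(K/Q) = S_3 (symmetric group of order 6)

Compute the discriminant of x^3 + (0)*x^2 + (4)*x + (-7): Δ = -1579. Since Δ is not a rational square, the Galois group is not contained in A_3; it must be the full S_3 (irreducibility of the cubic rules out anything smaller).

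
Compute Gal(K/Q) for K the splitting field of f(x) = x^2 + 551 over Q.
Gal(K/Q) = Z/2Z (cyclic of order 2)

x^2 + 551 is irreducible over Q since -551 is not a rational square. The splitting field Q(sqrt(-551)) has degree 2 over Q, and its unique nontrivial automorphism is sqrt(-551) ↦ -sqrt(-551). Hence Gal(Q(sqrt(-551))/Q) = Z/2Z.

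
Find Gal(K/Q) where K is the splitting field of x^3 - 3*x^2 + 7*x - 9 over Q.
Gal(K/Q) = S_3 (symmetric group of order 6)

Compute the discriminant of x^3 + (-3)*x^2 + (7)*x + (-9): Δ = -688. Since Δ is not a rational square, the Galois group is not contained in A_3; it must be the full S_3 (irreducibility of the cubic rules out anything smaller).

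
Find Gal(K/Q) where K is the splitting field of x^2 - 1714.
Gal(K/Q) = Z/2Z (cyclic of order 2)

x^2 - 1714 is irreducible over Q since 1714 is not a rational square. The splitting field Q(sqrt(1714)) has degree 2 over Q, and its unique nontrivial automorphism is sqrt(1714) ↦ -sqrt(1714). Hence Gal(Q(sqrt(1714))/Q) = Z/2Z.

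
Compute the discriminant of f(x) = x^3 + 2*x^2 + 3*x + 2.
Δ = -28

For x^3 + a x^2 + b x + c the discriminant is Δ = 18 a b c - 4 a^3 c + a^2 b^2 - 4 b^3 - 27 c^2.
Plug a = 2, b = 3, c = 2:
  18*(2)*(3)*(2) - 4*(2)^3*(2) + (2)^2*(3)^2 - 4*(3)^3 - 27*(2)^2
  = 216 + (-64) + 36 + (-108) + (-108)
  = -28.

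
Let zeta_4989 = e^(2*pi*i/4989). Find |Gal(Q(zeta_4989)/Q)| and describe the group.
|Gal(Q(zeta_4989)/Q)| = phi(4989) = 3324; group ≅ (Z/4989Z)^* ≅ Z/2Z × Z/1662Z

The n-th cyclotomic polynomial Φ_4989(x) is the minimal polynomial of zeta_4989 over Q and has degree phi(4989) = 3324. So Q(zeta_4989) is a degree-3324 Galois extension with Galois group (Z/4989Z)^*. By CRT, (Z/4989Z)^* ≅ (Z/3Z)^* × (Z/1663Z)^*. Each prime-power unit group is (Z/3Z)^* ≅ Z/2Z; (Z/1663Z)^* ≅ Z/1662Z. Hence Gal(Q(zeta_4989)/Q) ≅ Z/2Z × Z/1662Z.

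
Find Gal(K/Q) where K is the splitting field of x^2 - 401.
Gal(K/Q) = Z/2Z (cyclic of order 2)

x^2 - 401 is irreducible over Q since 401 is not a rational square. The splitting field Q(sqrt(401)) has degree 2 over Q, and its unique nontrivial automorphism is sqrt(401) ↦ -sqrt(401). Hence Gal(Q(sqrt(401))/Q) = Z/2Z.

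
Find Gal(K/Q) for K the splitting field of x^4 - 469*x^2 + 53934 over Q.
Gal(K/Q) = V_4 (Klein four-group, Z/2Z × Z/2Z)

f factors as (x^2 - 267)(x^2 - 202), so the splitting field is K = Q(sqrt(267), sqrt(202)). The elements 267, 202, 53934 are all non-squares in Q, so sqrt(267) and sqrt(202) generate independent quadratic extensions. Thus [K:Q] = 4 and Gal(K/Q) is generated by the two order-2 automorphisms sqrt(267) ↦ -sqrt(267) and sqrt(202) ↦ -sqrt(202), giving V_4.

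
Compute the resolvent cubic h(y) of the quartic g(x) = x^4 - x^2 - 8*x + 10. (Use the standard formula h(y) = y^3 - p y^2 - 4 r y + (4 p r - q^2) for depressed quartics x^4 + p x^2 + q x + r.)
h(y) = y^3 + y^2 - 40*y - 104

Identify coefficients: p = -1, q = -8, r = 10.
Plug into h(y) = y^3 - p y^2 - 4 r y + (4 p r - q^2):
  h(y) = y^3 - (-1) y^2 - 4*(10) y + (4*(-1)*(10) - (-8)^2)
       = y^3 + (1) y^2 + (-40) y + (-104).
Simplifying: h(y) = y^3 + y^2 - 40*y - 104.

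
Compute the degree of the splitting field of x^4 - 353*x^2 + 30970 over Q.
[K:Q] = 4

f factors as (x^2 - 163)(x^2 - 190); the splitting field is K = Q(sqrt(163), sqrt(190)). Since 163, 190, and 30970 are all non-squares in Q, the three subfields Q(sqrt(163)), Q(sqrt(190)), Q(sqrt(30970)) are distinct degree-2 extensions, so [K:Q] = 4 (Klein four Galois group).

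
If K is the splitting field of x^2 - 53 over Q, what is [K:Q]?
[K:Q] = 2

The polynomial x^2 - 53 is irreducible over Q since 53 is not a perfect square. Its splitting field is Q(sqrt(53)), which has degree 2 over Q.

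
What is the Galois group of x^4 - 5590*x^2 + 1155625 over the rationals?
Gal(K/Q) = Z/2Z (cyclic of order 2)

f factors as (x^2 - 215)(x^2 - 5375), so the splitting field is K = Q(sqrt(215), sqrt(5375)). The squarefree part of 215 is 215 and the squarefree part of 5375 is also 215, so sqrt(215) and sqrt(5375) are both rational multiples of sqrt(215). Hence Q(sqrt(215)) = Q(sqrt(5375)) = Q(sqrt(215)), and the splitting field collapses to a single degree-2 extension with Galois group Z/2Z.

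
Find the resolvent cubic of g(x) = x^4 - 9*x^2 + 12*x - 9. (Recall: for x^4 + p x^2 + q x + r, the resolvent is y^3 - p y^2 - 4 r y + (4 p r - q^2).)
h(y) = y^3 + 9*y^2 + 36*y + 180

Identify coefficients: p = -9, q = 12, r = -9.
Plug into h(y) = y^3 - p y^2 - 4 r y + (4 p r - q^2):
  h(y) = y^3 - (-9) y^2 - 4*(-9) y + (4*(-9)*(-9) - (12)^2)
       = y^3 + (9) y^2 + (36) y + (180).
Simplifying: h(y) = y^3 + 9*y^2 + 36*y + 180.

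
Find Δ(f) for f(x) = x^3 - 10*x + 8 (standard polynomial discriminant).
Δ = 2272

For a depressed cubic x^3 + p x + q the discriminant is Δ = -4 p^3 - 27 q^2 = -4*(-10)^3 - 27*(8)^2 = 4000 - 1728 = 2272.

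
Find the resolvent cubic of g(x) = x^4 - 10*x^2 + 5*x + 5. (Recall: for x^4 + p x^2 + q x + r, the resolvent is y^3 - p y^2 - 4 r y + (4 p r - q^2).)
h(y) = y^3 + 10*y^2 - 20*y - 225

Identify coefficients: p = -10, q = 5, r = 5.
Plug into h(y) = y^3 - p y^2 - 4 r y + (4 p r - q^2):
  h(y) = y^3 - (-10) y^2 - 4*(5) y + (4*(-10)*(5) - (5)^2)
       = y^3 + (10) y^2 + (-20) y + (-225).
Simplifying: h(y) = y^3 + 10*y^2 - 20*y - 225.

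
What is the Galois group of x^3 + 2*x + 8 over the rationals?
Gal(K/Q) = S_3 (symmetric group of order 6)

Compute the discriminant of x^3 + (0)*x^2 + (2)*x + (8): Δ = -1760. Since Δ is not a rational square, the Galois group is not contained in A_3; it must be the full S_3 (irreducibility of the cubic rules out anything smaller).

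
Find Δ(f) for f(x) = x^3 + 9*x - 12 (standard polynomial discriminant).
Δ = -6804

For a depressed cubic x^3 + p x + q the discriminant is Δ = -4 p^3 - 27 q^2 = -4*(9)^3 - 27*(-12)^2 = -2916 - 3888 = -6804.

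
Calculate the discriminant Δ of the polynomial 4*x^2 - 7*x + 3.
Δ = 1

For a quadratic a x^2 + b x + c the discriminant is Δ = b^2 - 4ac = (-7)^2 - 4*(4)*(3) = 49 - (48) = 1.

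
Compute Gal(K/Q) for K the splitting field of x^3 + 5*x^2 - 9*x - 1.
Gal(K/Q) = S_3 (symmetric group of order 6)

Compute the discriminant of x^3 + (5)*x^2 + (-9)*x + (-1): Δ = 6224. Since Δ is not a rational square, the Galois group is not contained in A_3; it must be the full S_3 (irreducibility of the cubic rules out anything smaller).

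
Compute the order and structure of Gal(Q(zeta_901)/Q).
|Gal(Q(zeta_901)/Q)| = phi(901) = 832; group ≅ (Z/901Z)^* ≅ Z/16Z × Z/52Z

The n-th cyclotomic polynomial Φ_901(x) is the minimal polynomial of zeta_901 over Q and has degree phi(901) = 832. So Q(zeta_901) is a degree-832 Galois extension with Galois group (Z/901Z)^*. By CRT, (Z/901Z)^* ≅ (Z/17Z)^* × (Z/53Z)^*. Each prime-power unit group is (Z/17Z)^* ≅ Z/16Z; (Z/53Z)^* ≅ Z/52Z. Hence Gal(Q(zeta_901)/Q) ≅ Z/16Z × Z/52Z.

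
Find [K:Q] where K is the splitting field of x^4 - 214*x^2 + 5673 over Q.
[K:Q] = 4

f factors as (x^2 - 183)(x^2 - 31); the splitting field is K = Q(sqrt(183), sqrt(31)). Since 183, 31, and 5673 are all non-squares in Q, the three subfields Q(sqrt(183)), Q(sqrt(31)), Q(sqrt(5673)) are distinct degree-2 extensions, so [K:Q] = 4 (Klein four Galois group).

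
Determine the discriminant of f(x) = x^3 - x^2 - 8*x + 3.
Δ = 2313

For x^3 + a x^2 + b x + c the discriminant is Δ = 18 a b c - 4 a^3 c + a^2 b^2 - 4 b^3 - 27 c^2.
Plug a = -1, b = -8, c = 3:
  18*(-1)*(-8)*(3) - 4*(-1)^3*(3) + (-1)^2*(-8)^2 - 4*(-8)^3 - 27*(3)^2
  = 432 + (12) + 64 + (2048) + (-243)
  = 2313.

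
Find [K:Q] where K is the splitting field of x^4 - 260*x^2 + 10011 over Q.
[K:Q] = 4

f factors as (x^2 - 47)(x^2 - 213); the splitting field is K = Q(sqrt(47), sqrt(213)). Since 47, 213, and 10011 are all non-squares in Q, the three subfields Q(sqrt(47)), Q(sqrt(213)), Q(sqrt(10011)) are distinct degree-2 extensions, so [K:Q] = 4 (Klein four Galois group).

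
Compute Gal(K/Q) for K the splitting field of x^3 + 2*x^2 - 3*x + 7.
Gal(K/Q) = S_3 (symmetric group of order 6)

Compute the discriminant of x^3 + (2)*x^2 + (-3)*x + (7): Δ = -2159. Since Δ is not a rational square, the Galois group is not contained in A_3; it must be the full S_3 (irreducibility of the cubic rules out anything smaller).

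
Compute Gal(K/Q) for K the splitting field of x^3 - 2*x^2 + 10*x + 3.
Gal(K/Q) = S_3 (symmetric group of order 6)

Compute the discriminant of x^3 + (-2)*x^2 + (10)*x + (3): Δ = -4827. Since Δ is not a rational square, the Galois group is not contained in A_3; it must be the full S_3 (irreducibility of the cubic rules out anything smaller).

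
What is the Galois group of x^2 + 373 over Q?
Gal(K/Q) = Z/2Z (cyclic of order 2)

x^2 + 373 is irreducible over Q since -373 is not a rational square. The splitting field Q(sqrt(-373)) has degree 2 over Q, and its unique nontrivial automorphism is sqrt(-373) ↦ -sqrt(-373). Hence Gal(Q(sqrt(-373))/Q) = Z/2Z.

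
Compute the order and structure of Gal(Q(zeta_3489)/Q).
|Gal(Q(zeta_3489)/Q)| = phi(3489) = 2324; group ≅ (Z/3489Z)^* ≅ Z/2Z × Z/1162Z

The n-th cyclotomic polynomial Φ_3489(x) is the minimal polynomial of zeta_3489 over Q and has degree phi(3489) = 2324. So Q(zeta_3489) is a degree-2324 Galois extension with Galois group (Z/3489Z)^*. By CRT, (Z/3489Z)^* ≅ (Z/3Z)^* × (Z/1163Z)^*. Each prime-power unit group is (Z/3Z)^* ≅ Z/2Z; (Z/1163Z)^* ≅ Z/1162Z. Hence Gal(Q(zeta_3489)/Q) ≅ Z/2Z × Z/1162Z.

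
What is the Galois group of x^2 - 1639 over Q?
Gal(K/Q) = Z/2Z (cyclic of order 2)

x^2 - 1639 is irreducible over Q since 1639 is not a rational square. The splitting field Q(sqrt(1639)) has degree 2 over Q, and its unique nontrivial automorphism is sqrt(1639) ↦ -sqrt(1639). Hence Gal(Q(sqrt(1639))/Q) = Z/2Z.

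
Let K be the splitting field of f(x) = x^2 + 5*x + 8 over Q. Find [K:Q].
[K:Q] = 2

The discriminant of x^2 + (5)*x + (8) is b^2 - 4c = 25 - (32) = -7. Since -7 is not a perfect square in Q, the polynomial is irreducible over Q. Its two roots generate a degree-2 extension, so [K:Q] = 2.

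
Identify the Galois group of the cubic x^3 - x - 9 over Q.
Gal(K/Q) = S_3 (symmetric group of order 6)

Compute the discriminant of x^3 + (0)*x^2 + (-1)*x + (-9): Δ = -2183. Since Δ is not a rational square, the Galois group is not contained in A_3; it must be the full S_3 (irreducibility of the cubic rules out anything smaller).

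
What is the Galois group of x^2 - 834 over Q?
Gal(K/Q) = Z/2Z (cyclic of order 2)

x^2 - 834 is irreducible over Q since 834 is not a rational square. The splitting field Q(sqrt(834)) has degree 2 over Q, and its unique nontrivial automorphism is sqrt(834) ↦ -sqrt(834). Hence Gal(Q(sqrt(834))/Q) = Z/2Z.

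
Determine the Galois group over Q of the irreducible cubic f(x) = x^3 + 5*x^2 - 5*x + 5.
Gal(K/Q) = S_3 (symmetric group of order 6)

Compute the discriminant of x^3 + (5)*x^2 + (-5)*x + (5): Δ = -4300. Since Δ is not a rational square, the Galois group is not contained in A_3; it must be the full S_3 (irreducibility of the cubic rules out anything smaller).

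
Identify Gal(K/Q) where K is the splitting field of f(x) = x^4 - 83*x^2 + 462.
Gal(K/Q) = V_4 (Klein four-group, Z/2Z × Z/2Z)

f factors as (x^2 - 77)(x^2 - 6), so the splitting field is K = Q(sqrt(77), sqrt(6)). The elements 77, 6, 462 are all non-squares in Q, so sqrt(77) and sqrt(6) generate independent quadratic extensions. Thus [K:Q] = 4 and Gal(K/Q) is generated by the two order-2 automorphisms sqrt(77) ↦ -sqrt(77) and sqrt(6) ↦ -sqrt(6), giving V_4.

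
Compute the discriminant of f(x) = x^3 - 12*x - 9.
Δ = 4725

For a depressed cubic x^3 + p x + q the discriminant is Δ = -4 p^3 - 27 q^2 = -4*(-12)^3 - 27*(-9)^2 = 6912 - 2187 = 4725.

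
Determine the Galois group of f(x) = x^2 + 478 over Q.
Gal(K/Q) = Z/2Z (cyclic of order 2)

x^2 + 478 is irreducible over Q since -478 is not a rational square. The splitting field Q(sqrt(-478)) has degree 2 over Q, and its unique nontrivial automorphism is sqrt(-478) ↦ -sqrt(-478). Hence Gal(Q(sqrt(-478))/Q) = Z/2Z.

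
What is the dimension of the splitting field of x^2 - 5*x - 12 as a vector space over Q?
[K:Q] = 2

The discriminant of x^2 + (-5)*x + (-12) is b^2 - 4c = 25 - (-48) = 73. Since 73 is not a perfect square in Q, the polynomial is irreducible over Q. Its two roots generate a degree-2 extension, so [K:Q] = 2.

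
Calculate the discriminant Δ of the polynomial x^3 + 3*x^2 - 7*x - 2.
Δ = 2677

For x^3 + a x^2 + b x + c the discriminant is Δ = 18 a b c - 4 a^3 c + a^2 b^2 - 4 b^3 - 27 c^2.
Plug a = 3, b = -7, c = -2:
  18*(3)*(-7)*(-2) - 4*(3)^3*(-2) + (3)^2*(-7)^2 - 4*(-7)^3 - 27*(-2)^2
  = 756 + (216) + 441 + (1372) + (-108)
  = 2677.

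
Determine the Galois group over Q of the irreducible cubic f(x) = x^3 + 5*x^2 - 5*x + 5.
Gal(K/Q) = S_3 (symmetric group of order 6)

Compute the discriminant of x^3 + (5)*x^2 + (-5)*x + (5): Δ = -4300. Since Δ is not a rational square, the Galois group is not contained in A_3; it must be the full S_3 (irreducibility of the cubic rules out anything smaller).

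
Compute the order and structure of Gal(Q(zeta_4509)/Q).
|Gal(Q(zeta_4509)/Q)| = phi(4509) = 2988; group ≅ (Z/4509Z)^* ≅ Z/18Z × Z/166Z

The n-th cyclotomic polynomial Φ_4509(x) is the minimal polynomial of zeta_4509 over Q and has degree phi(4509) = 2988. So Q(zeta_4509) is a degree-2988 Galois extension with Galois group (Z/4509Z)^*. By CRT, (Z/4509Z)^* ≅ (Z/27Z)^* × (Z/167Z)^*. Each prime-power unit group is (Z/27Z)^* ≅ Z/18Z; (Z/167Z)^* ≅ Z/166Z. Hence Gal(Q(zeta_4509)/Q) ≅ Z/18Z × Z/166Z.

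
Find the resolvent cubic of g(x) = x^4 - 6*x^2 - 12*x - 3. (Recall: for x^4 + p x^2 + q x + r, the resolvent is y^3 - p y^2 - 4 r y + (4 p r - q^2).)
h(y) = y^3 + 6*y^2 + 12*y - 72

Identify coefficients: p = -6, q = -12, r = -3.
Plug into h(y) = y^3 - p y^2 - 4 r y + (4 p r - q^2):
  h(y) = y^3 - (-6) y^2 - 4*(-3) y + (4*(-6)*(-3) - (-12)^2)
       = y^3 + (6) y^2 + (12) y + (-72).
Simplifying: h(y) = y^3 + 6*y^2 + 12*y - 72.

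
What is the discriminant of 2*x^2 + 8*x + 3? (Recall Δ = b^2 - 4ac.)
Δ = 40

For a quadratic a x^2 + b x + c the discriminant is Δ = b^2 - 4ac = (8)^2 - 4*(2)*(3) = 64 - (24) = 40.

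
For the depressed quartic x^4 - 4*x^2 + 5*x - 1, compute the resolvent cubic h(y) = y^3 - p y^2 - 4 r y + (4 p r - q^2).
h(y) = y^3 + 4*y^2 + 4*y - 9

Identify coefficients: p = -4, q = 5, r = -1.
Plug into h(y) = y^3 - p y^2 - 4 r y + (4 p r - q^2):
  h(y) = y^3 - (-4) y^2 - 4*(-1) y + (4*(-4)*(-1) - (5)^2)
       = y^3 + (4) y^2 + (4) y + (-9).
Simplifying: h(y) = y^3 + 4*y^2 + 4*y - 9.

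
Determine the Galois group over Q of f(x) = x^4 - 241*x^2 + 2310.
Gal(K/Q) = V_4 (Klein four-group, Z/2Z × Z/2Z)

f factors as (x^2 - 231)(x^2 - 10), so the splitting field is K = Q(sqrt(231), sqrt(10)). The elements 231, 10, 2310 are all non-squares in Q, so sqrt(231) and sqrt(10) generate independent quadratic extensions. Thus [K:Q] = 4 and Gal(K/Q) is generated by the two order-2 automorphisms sqrt(231) ↦ -sqrt(231) and sqrt(10) ↦ -sqrt(10), giving V_4.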